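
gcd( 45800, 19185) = 5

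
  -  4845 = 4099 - 8944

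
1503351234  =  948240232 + 555111002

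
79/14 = 5 + 9/14 = 5.64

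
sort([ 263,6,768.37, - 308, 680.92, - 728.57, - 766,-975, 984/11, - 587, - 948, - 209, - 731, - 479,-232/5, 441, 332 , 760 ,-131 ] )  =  [ - 975 , - 948, - 766, - 731, -728.57, - 587, - 479, - 308, - 209, - 131, - 232/5, 6,984/11, 263, 332, 441,680.92,760,768.37]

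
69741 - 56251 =13490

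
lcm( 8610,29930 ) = 628530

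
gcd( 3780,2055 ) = 15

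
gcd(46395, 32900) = 5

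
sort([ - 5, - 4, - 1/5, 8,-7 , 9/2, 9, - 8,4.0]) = [ - 8, - 7,  -  5, - 4, -1/5,4.0,9/2,8,9]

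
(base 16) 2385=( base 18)1a13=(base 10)9093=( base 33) 8BI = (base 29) ANG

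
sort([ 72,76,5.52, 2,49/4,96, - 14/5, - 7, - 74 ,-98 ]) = [ -98, - 74, - 7, - 14/5,2,5.52, 49/4,72, 76,  96 ]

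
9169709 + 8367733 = 17537442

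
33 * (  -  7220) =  - 238260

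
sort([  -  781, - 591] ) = [  -  781 , - 591]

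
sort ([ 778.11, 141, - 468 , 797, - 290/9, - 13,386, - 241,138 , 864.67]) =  [ - 468, - 241, - 290/9, - 13,138,141,386, 778.11,797,864.67]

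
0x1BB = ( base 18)16B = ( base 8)673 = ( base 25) hi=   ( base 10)443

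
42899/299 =143 + 142/299 = 143.47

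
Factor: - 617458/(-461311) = 866/647 = 2^1*433^1 * 647^( - 1) 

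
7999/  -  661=- 7999/661 = - 12.10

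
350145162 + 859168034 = 1209313196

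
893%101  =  85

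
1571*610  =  958310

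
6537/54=121 + 1/18 = 121.06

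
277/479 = 277/479 = 0.58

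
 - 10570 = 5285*( - 2 ) 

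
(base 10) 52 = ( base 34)1i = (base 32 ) 1k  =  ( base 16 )34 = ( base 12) 44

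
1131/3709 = 1131/3709 = 0.30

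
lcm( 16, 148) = 592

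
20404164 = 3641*5604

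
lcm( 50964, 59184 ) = 1834704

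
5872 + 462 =6334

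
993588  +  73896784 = 74890372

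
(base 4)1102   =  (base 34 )2E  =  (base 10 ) 82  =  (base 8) 122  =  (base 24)3a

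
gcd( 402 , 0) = 402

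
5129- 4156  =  973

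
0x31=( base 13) 3a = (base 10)49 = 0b110001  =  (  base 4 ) 301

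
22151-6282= 15869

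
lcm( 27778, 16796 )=722228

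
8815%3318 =2179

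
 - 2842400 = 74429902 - 77272302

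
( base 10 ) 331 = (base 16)14B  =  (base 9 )407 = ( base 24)DJ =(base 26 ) cj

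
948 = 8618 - 7670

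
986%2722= 986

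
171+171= 342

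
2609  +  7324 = 9933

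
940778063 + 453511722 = 1394289785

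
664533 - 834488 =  - 169955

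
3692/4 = 923 = 923.00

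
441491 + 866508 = 1307999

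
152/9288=19/1161 =0.02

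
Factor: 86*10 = 860 = 2^2 *5^1*43^1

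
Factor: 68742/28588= 34371/14294 = 2^ ( - 1)*3^3*7^(-1)*19^1*67^1*1021^( - 1)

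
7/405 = 7/405=   0.02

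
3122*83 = 259126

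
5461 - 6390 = - 929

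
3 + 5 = 8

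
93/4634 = 93/4634 = 0.02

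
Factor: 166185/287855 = 3^3*1231^1*57571^( - 1 ) = 33237/57571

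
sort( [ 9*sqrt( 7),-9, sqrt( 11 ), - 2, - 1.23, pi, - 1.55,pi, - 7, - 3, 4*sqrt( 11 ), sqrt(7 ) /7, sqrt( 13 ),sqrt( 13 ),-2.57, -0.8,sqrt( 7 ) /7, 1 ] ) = [ - 9, - 7, - 3, - 2.57, - 2 , - 1.55, - 1.23, - 0.8, sqrt(7 ) /7, sqrt( 7 ) /7, 1,pi, pi, sqrt( 11),sqrt( 13), sqrt( 13),4*sqrt( 11), 9  *  sqrt( 7 )]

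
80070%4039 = 3329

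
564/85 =6+ 54/85 = 6.64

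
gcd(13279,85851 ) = 1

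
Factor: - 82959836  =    -  2^2*29^1*715171^1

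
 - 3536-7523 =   -  11059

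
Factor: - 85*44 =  -3740 = - 2^2*5^1* 11^1*17^1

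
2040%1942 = 98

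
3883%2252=1631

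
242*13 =3146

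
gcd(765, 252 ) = 9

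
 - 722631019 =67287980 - 789918999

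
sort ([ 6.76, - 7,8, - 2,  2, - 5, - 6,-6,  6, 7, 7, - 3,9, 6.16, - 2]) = [  -  7, - 6, - 6, - 5, - 3, - 2, - 2, 2, 6, 6.16,6.76, 7, 7,8, 9] 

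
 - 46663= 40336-86999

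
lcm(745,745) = 745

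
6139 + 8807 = 14946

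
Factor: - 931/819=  - 3^( - 2 )*7^1*13^(-1 )*19^1  =  - 133/117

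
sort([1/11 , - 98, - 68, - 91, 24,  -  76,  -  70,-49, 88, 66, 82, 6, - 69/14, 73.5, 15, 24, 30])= [  -  98, - 91,-76, - 70,-68,-49, - 69/14,1/11, 6,  15, 24,  24, 30,66, 73.5, 82, 88] 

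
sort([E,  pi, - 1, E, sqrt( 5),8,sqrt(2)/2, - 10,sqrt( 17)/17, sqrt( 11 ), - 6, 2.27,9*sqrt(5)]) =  [ - 10, - 6, - 1, sqrt( 17)/17,sqrt(2)/2,  sqrt(5),  2.27, E,E,pi,sqrt ( 11), 8, 9*sqrt( 5)]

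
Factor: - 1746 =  - 2^1*3^2*97^1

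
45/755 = 9/151 =0.06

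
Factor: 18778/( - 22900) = - 41/50= - 2^(  -  1)*5^ ( - 2)  *41^1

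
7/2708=7/2708 = 0.00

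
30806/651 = 47  +  209/651=47.32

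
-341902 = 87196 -429098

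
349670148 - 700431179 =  - 350761031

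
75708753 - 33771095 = 41937658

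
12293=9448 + 2845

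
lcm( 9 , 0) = 0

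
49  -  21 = 28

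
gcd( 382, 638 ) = 2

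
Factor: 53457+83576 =13^1 * 83^1*127^1 = 137033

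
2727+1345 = 4072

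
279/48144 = 93/16048 = 0.01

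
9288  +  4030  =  13318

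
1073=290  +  783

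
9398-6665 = 2733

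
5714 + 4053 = 9767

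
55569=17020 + 38549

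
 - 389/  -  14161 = 389/14161 = 0.03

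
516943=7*73849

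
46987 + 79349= 126336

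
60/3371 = 60/3371 = 0.02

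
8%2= 0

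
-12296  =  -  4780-7516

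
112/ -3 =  - 112/3= - 37.33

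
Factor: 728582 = 2^1*364291^1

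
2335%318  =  109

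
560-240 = 320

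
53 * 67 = 3551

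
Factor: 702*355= 249210 = 2^1*3^3*5^1*13^1*71^1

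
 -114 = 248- 362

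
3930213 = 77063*51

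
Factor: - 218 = -2^1 * 109^1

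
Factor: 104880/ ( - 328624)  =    -  15/47 = - 3^1 * 5^1 * 47^( - 1 ) 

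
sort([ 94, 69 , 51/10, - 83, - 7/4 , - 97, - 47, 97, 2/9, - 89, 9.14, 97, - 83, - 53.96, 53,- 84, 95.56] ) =[  -  97, - 89, - 84,- 83, - 83 ,-53.96, - 47,- 7/4, 2/9,51/10,  9.14, 53,69,94, 95.56, 97, 97 ]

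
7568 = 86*88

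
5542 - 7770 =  - 2228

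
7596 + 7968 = 15564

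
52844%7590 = 7304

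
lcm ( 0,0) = 0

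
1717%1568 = 149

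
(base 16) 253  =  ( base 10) 595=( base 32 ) IJ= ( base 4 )21103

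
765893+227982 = 993875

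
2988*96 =286848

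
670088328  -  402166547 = 267921781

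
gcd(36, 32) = 4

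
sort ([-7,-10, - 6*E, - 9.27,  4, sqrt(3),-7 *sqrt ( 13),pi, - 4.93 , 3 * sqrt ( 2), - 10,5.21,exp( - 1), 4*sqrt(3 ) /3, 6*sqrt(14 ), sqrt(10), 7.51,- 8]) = [ - 7*sqrt(13 ),  -  6 * E, - 10, - 10, - 9.27, - 8,-7, - 4.93,exp( - 1), sqrt (3 ), 4*sqrt(3)/3, pi,  sqrt(10), 4,3 * sqrt(2), 5.21  ,  7.51,6*sqrt( 14 )] 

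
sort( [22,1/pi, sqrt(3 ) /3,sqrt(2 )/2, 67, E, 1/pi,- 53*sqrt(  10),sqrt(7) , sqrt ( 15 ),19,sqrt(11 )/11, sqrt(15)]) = [ - 53*sqrt(10), sqrt( 11)/11, 1/pi, 1/pi, sqrt(3)/3, sqrt(2)/2,sqrt( 7), E,sqrt ( 15), sqrt(15),19, 22, 67]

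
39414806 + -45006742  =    -  5591936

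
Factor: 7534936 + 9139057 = 16673993 = 7^1 * 2381999^1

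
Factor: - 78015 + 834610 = 756595  =  5^1*7^1*21617^1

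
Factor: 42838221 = 3^1*14279407^1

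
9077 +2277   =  11354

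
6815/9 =6815/9  =  757.22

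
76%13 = 11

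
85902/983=85902/983 = 87.39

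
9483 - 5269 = 4214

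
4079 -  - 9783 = 13862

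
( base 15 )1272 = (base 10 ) 3932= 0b111101011100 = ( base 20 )9gc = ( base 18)c28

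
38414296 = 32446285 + 5968011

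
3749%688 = 309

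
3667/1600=3667/1600  =  2.29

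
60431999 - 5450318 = 54981681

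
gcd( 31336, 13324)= 4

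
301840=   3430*88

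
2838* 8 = 22704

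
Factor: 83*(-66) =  - 5478 = - 2^1* 3^1*11^1*83^1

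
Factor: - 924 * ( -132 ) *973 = 2^4*3^2 * 7^2*11^2*139^1 = 118674864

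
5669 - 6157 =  - 488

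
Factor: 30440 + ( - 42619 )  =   - 19^1*641^1 = - 12179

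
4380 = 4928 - 548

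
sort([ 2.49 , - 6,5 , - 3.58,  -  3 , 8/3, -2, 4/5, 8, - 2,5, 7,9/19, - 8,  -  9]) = [ - 9, -8,-6, - 3.58, - 3, -2, - 2 , 9/19, 4/5,2.49 , 8/3,5 , 5,7,8]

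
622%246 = 130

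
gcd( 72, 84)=12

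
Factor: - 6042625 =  - 5^3*48341^1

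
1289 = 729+560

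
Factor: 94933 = 94933^1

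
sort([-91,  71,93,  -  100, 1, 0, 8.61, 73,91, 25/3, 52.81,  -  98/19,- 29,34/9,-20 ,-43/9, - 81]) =[  -  100, - 91, - 81, - 29,-20, - 98/19, - 43/9,0,1,34/9,  25/3, 8.61,  52.81,  71, 73,  91,  93 ]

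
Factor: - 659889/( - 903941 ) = 38817/53173  =  3^2 * 19^1 * 227^1* 53173^ (-1) 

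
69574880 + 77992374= 147567254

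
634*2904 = 1841136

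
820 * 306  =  250920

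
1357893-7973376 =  - 6615483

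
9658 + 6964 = 16622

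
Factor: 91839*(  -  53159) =-4882069401=- 3^1*11^3*17^1*23^1*53^1*59^1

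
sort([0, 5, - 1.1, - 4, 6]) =[  -  4, - 1.1, 0,5, 6 ]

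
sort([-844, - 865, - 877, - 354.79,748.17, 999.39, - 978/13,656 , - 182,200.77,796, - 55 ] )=[ - 877, - 865, - 844, - 354.79,-182, - 978/13, - 55,200.77,656,748.17, 796,  999.39]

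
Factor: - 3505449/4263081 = - 31^1*37693^1*1421027^( - 1 )= -1168483/1421027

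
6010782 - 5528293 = 482489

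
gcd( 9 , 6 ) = 3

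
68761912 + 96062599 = 164824511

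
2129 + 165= 2294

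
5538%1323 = 246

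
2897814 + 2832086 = 5729900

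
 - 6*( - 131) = 786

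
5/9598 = 5/9598 = 0.00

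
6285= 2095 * 3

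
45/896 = 45/896=0.05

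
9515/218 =43+141/218=43.65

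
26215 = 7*3745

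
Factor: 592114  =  2^1*137^1*2161^1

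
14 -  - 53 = 67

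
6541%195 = 106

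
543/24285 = 181/8095= 0.02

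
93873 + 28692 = 122565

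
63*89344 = 5628672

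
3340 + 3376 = 6716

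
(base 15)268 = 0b1000100100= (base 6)2312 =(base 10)548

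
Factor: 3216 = 2^4*3^1*67^1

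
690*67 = 46230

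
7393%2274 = 571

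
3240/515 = 6+ 30/103 = 6.29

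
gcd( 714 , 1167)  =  3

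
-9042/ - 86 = 105 + 6/43 = 105.14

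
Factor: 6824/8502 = 3412/4251 =2^2 * 3^ ( - 1)*13^(  -  1) * 109^(-1) * 853^1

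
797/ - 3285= -797/3285 = - 0.24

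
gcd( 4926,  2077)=1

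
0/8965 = 0 = 0.00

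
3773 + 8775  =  12548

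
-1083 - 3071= -4154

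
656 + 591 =1247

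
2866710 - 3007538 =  - 140828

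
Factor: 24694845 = 3^1*5^1*7^1*479^1*491^1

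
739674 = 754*981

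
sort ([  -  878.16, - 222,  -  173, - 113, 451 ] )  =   [ -878.16, - 222,-173,  -  113, 451]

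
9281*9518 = 88336558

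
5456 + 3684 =9140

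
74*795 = 58830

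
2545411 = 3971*641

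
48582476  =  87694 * 554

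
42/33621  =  2/1601 = 0.00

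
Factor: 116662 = 2^1*7^1*13^1*641^1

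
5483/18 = 304 + 11/18 =304.61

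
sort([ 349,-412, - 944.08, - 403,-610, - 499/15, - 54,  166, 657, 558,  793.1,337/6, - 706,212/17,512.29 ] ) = [ - 944.08,-706,-610, - 412,-403, - 54, - 499/15 , 212/17,337/6 , 166,  349, 512.29,558,657,793.1 ] 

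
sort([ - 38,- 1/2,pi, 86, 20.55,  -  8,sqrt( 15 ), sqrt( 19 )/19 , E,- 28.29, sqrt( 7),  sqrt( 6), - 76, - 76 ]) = [  -  76,  -  76, - 38, - 28.29,-8,-1/2,sqrt(19) /19,sqrt(6), sqrt ( 7), E, pi, sqrt(15) , 20.55, 86 ] 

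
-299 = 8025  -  8324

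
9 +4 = 13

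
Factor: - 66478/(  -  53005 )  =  2^1*5^( - 1)*43^1*773^1*10601^( - 1 ) 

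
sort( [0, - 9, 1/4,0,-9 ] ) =[ - 9, - 9,0, 0, 1/4] 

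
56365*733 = 41315545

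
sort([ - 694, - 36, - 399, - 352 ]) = [ - 694 , - 399,-352,- 36]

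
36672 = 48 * 764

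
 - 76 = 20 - 96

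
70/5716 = 35/2858 = 0.01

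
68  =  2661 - 2593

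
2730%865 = 135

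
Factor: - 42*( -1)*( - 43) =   -  1806 = - 2^1*3^1*7^1*43^1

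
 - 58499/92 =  - 636+13/92 = - 635.86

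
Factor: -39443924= - 2^2*13^2 * 19^1*37^1*83^1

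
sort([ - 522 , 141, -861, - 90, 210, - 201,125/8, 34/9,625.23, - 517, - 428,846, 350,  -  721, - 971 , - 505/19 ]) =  [ - 971,  -  861, - 721 , - 522, - 517 , - 428 , - 201, - 90,  -  505/19,34/9,125/8,  141 , 210, 350, 625.23, 846] 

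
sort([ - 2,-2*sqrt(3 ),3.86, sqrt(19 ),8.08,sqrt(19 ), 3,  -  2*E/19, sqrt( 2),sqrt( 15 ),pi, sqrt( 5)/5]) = [  -  2*sqrt(3),-2,-2*E/19,sqrt(5 )/5,sqrt (2),3, pi, 3.86,sqrt(15), sqrt(19 ),sqrt(19), 8.08]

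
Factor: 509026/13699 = 706/19 = 2^1*19^ ( - 1)*353^1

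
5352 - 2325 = 3027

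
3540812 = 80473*44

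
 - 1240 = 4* ( - 310)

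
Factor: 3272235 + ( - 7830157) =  -2^1* 2278961^1 = - 4557922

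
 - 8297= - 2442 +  - 5855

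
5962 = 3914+2048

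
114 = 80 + 34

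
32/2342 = 16/1171  =  0.01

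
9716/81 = 9716/81  =  119.95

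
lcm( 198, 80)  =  7920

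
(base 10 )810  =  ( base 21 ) 1hc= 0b1100101010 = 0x32a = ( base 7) 2235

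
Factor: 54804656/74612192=3425291/4663262 = 2^( - 1)*233^ ( - 1) * 10007^ ( - 1 )*3425291^1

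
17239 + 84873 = 102112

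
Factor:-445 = -5^1*89^1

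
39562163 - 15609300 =23952863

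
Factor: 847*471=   3^1*7^1*11^2*157^1 = 398937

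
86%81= 5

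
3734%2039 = 1695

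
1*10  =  10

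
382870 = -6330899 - - 6713769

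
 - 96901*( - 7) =678307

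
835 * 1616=1349360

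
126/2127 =42/709 = 0.06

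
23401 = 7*3343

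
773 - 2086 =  - 1313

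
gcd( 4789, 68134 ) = 1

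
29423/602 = 48 + 527/602 = 48.88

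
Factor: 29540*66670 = 1969431800  =  2^3*5^2 * 7^1*59^1 *113^1*211^1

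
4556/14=325 + 3/7 = 325.43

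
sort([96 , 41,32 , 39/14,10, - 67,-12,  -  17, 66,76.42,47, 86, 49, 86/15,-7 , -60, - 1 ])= [ - 67,-60,-17, - 12, - 7, - 1,39/14, 86/15,  10, 32, 41, 47 , 49, 66, 76.42, 86, 96 ] 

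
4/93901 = 4/93901 = 0.00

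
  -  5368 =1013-6381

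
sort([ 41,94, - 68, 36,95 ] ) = [ - 68,36, 41, 94 , 95 ] 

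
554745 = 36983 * 15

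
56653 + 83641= 140294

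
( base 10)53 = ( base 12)45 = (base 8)65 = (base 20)2d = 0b110101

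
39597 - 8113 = 31484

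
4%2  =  0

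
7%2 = 1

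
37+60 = 97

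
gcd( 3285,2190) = 1095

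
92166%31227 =29712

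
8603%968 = 859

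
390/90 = 13/3 = 4.33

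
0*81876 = 0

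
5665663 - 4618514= 1047149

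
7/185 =7/185 = 0.04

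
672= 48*14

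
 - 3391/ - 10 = 339 + 1/10 = 339.10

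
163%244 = 163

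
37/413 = 37/413 = 0.09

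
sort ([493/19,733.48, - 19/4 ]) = [ - 19/4, 493/19, 733.48 ] 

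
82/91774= 41/45887 = 0.00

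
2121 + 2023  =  4144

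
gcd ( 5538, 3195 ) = 213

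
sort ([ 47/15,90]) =[ 47/15,90 ]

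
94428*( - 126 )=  - 11897928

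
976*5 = 4880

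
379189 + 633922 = 1013111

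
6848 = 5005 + 1843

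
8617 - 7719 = 898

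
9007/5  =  1801 + 2/5 = 1801.40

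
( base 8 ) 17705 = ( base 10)8133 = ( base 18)171F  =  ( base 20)106d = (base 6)101353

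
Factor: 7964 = 2^2*11^1*181^1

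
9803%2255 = 783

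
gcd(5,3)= 1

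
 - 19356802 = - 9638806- 9717996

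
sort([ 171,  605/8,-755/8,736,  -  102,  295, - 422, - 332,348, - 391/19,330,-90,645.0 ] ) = [ - 422,-332, - 102,  -  755/8,  -  90, - 391/19,605/8,171,  295, 330,348 , 645.0,736 ]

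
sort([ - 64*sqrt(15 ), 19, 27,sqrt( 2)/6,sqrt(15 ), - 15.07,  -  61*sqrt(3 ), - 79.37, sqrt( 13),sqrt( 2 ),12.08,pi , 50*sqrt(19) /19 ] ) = [ - 64*sqrt (15 ), - 61*sqrt(3), - 79.37, - 15.07,sqrt(2)/6 , sqrt( 2 ),pi,sqrt( 13 ), sqrt(15), 50*sqrt( 19)/19,12.08, 19,27 ] 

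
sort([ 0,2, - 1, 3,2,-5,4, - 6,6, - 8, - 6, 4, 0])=[ - 8, - 6, - 6, - 5, - 1, 0 , 0,  2, 2, 3,  4,4, 6] 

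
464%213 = 38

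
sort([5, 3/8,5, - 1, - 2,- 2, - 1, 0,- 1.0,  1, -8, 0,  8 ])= [ - 8,-2,-2 , - 1,  -  1, - 1.0 , 0,0,  3/8,1, 5, 5, 8 ]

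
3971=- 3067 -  - 7038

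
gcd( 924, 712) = 4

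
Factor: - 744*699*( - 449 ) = 2^3*3^2*31^1*233^1 *449^1 = 233505144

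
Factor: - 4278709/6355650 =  - 2^ ( - 1)*3^ (- 1)* 5^(-2)* 7^(- 1)*6053^(-1)*4278709^1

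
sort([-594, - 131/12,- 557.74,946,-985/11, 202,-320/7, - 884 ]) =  [ - 884 , - 594,  -  557.74,-985/11, - 320/7, - 131/12,202 , 946]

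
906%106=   58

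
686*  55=37730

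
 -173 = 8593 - 8766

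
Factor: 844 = 2^2*211^1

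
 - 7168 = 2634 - 9802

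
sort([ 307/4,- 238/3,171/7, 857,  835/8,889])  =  [ - 238/3,171/7,307/4,835/8,857,889]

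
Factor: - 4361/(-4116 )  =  89/84 =2^( - 2)*3^( - 1 )*7^(-1)*89^1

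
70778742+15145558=85924300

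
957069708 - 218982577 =738087131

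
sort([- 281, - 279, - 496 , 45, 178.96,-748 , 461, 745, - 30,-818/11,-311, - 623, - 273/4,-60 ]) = [-748, - 623, - 496,-311, - 281,-279,-818/11, - 273/4,-60, -30, 45 , 178.96, 461, 745 ]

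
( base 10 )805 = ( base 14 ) 417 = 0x325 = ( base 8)1445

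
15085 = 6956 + 8129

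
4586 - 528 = 4058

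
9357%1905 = 1737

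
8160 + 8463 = 16623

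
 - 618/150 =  - 5 + 22/25= - 4.12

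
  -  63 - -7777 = 7714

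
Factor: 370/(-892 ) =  - 2^( -1)*5^1*37^1* 223^( - 1 )=- 185/446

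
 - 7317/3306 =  - 3 + 867/1102 = - 2.21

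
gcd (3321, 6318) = 81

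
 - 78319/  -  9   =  78319/9 = 8702.11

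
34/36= 17/18 = 0.94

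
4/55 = 4/55 = 0.07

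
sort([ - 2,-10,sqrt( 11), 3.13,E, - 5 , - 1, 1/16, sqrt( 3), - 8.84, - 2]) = [ - 10,- 8.84, - 5, - 2, - 2, - 1,1/16,  sqrt( 3), E , 3.13,  sqrt( 11 )]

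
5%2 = 1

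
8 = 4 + 4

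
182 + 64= 246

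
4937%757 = 395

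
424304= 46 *9224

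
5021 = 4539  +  482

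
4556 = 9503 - 4947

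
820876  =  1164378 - 343502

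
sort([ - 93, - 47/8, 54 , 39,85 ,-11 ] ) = [ - 93, - 11, - 47/8, 39,54,  85 ] 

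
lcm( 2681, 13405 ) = 13405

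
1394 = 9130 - 7736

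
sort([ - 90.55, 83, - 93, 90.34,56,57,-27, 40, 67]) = [ -93,-90.55, - 27, 40,56, 57,67, 83, 90.34 ] 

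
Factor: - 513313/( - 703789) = 513313^1*703789^(- 1)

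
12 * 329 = 3948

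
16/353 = 16/353 =0.05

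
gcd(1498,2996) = 1498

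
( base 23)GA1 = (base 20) 11EF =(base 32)8FN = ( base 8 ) 20767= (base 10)8695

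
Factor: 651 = 3^1*7^1* 31^1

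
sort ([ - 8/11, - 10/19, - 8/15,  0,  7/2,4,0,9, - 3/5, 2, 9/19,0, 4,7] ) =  [ - 8/11, - 3/5,  -  8/15,-10/19,  0, 0,0,9/19,2,7/2,4, 4, 7,9 ] 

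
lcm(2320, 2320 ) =2320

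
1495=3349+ - 1854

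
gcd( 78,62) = 2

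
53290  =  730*73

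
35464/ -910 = - 1364/35 = - 38.97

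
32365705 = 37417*865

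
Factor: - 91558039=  - 17^1*103^1*52289^1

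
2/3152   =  1/1576 = 0.00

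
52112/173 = 52112/173= 301.23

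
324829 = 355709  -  30880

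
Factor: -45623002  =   - 2^1 * 17^1 * 89^1*15077^1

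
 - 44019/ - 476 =44019/476 = 92.48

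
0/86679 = 0 = 0.00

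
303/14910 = 101/4970 = 0.02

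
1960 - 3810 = -1850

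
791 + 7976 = 8767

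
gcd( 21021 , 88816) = 91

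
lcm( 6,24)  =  24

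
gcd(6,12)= 6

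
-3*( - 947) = 2841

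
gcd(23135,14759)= 1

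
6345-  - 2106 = 8451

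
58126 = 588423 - 530297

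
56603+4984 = 61587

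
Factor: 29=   29^1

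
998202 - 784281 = 213921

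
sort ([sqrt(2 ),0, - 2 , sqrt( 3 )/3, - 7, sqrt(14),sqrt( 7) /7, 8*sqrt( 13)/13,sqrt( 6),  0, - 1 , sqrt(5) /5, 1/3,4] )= [ - 7, - 2, - 1, 0, 0,1/3, sqrt(7 )/7,sqrt ( 5)/5,sqrt(3) /3, sqrt( 2 ),8 * sqrt( 13 ) /13,sqrt( 6 ), sqrt( 14),4] 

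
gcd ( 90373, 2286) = 1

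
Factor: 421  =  421^1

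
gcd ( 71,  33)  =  1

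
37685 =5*7537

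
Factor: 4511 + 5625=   2^3*7^1 * 181^1 = 10136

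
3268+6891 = 10159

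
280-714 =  - 434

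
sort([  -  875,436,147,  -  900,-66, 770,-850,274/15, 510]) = [-900, - 875, - 850, -66 , 274/15,  147,436, 510,770]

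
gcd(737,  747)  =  1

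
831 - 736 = 95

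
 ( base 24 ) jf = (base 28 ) gn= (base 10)471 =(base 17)1AC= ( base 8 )727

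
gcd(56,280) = 56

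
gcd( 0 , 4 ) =4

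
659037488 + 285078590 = 944116078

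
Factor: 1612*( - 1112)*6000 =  - 10755264000 = - 2^9*3^1*5^3*13^1*31^1*139^1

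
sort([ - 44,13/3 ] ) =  [ - 44,13/3] 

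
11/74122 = 11/74122 = 0.00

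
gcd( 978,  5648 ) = 2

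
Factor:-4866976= - 2^5 * 152093^1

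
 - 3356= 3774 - 7130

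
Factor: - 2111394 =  - 2^1*3^1*19^1* 18521^1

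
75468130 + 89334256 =164802386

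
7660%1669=984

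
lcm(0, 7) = 0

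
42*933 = 39186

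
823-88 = 735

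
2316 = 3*772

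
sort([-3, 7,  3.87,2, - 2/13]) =[ - 3, - 2/13,2,3.87,7 ]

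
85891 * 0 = 0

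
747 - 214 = 533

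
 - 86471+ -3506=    - 89977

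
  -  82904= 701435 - 784339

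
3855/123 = 1285/41 = 31.34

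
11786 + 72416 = 84202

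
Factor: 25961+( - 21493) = 4468 = 2^2 *1117^1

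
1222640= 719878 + 502762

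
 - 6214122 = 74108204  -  80322326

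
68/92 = 17/23 = 0.74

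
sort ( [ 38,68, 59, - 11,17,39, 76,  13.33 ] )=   [  -  11,  13.33,  17,38 , 39, 59, 68, 76] 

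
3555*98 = 348390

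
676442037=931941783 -255499746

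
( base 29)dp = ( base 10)402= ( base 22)i6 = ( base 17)16B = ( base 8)622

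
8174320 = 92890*88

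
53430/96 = 8905/16=556.56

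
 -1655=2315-3970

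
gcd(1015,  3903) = 1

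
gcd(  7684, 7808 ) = 4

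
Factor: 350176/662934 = 496/939=2^4*3^( - 1)*31^1* 313^( - 1 ) 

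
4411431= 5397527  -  986096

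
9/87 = 3/29 = 0.10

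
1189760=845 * 1408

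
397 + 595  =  992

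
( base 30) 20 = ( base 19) 33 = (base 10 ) 60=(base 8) 74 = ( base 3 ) 2020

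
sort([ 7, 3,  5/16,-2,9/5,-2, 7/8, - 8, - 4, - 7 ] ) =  [  -  8 , - 7, - 4, - 2, - 2,  5/16, 7/8, 9/5,3, 7]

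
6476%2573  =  1330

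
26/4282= 13/2141= 0.01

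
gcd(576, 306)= 18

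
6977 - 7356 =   -  379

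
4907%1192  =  139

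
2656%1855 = 801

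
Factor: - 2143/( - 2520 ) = 2^( - 3)*3^( - 2)*5^( - 1)*7^( - 1) * 2143^1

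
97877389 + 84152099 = 182029488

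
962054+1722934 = 2684988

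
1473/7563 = 491/2521 = 0.19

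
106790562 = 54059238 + 52731324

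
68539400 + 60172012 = 128711412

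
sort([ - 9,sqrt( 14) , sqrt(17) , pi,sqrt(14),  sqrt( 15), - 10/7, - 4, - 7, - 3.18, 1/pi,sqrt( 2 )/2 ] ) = [-9, - 7, - 4,-3.18 , -10/7, 1/pi,sqrt( 2 ) /2,pi, sqrt( 14 ),sqrt( 14 ),sqrt(15), sqrt( 17 ) ] 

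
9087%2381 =1944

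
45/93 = 15/31 = 0.48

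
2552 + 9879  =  12431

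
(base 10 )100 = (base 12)84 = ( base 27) 3j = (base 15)6A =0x64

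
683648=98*6976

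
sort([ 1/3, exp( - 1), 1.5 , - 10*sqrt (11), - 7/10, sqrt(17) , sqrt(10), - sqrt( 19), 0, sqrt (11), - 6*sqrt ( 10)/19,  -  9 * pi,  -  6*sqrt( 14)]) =[ - 10*sqrt(11), - 9*pi, - 6*sqrt(14), -sqrt( 19), -6 *sqrt( 10)/19, - 7/10, 0,1/3, exp(-1 ), 1.5, sqrt(10), sqrt(11), sqrt ( 17 )]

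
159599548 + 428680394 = 588279942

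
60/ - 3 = -20+0/1 = -20.00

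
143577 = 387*371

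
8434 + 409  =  8843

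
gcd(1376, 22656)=32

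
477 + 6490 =6967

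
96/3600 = 2/75  =  0.03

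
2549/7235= 2549/7235 = 0.35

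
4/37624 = 1/9406 = 0.00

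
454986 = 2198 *207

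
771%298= 175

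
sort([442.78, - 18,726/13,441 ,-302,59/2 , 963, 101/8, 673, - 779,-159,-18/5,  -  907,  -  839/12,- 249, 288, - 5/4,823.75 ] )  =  [ - 907,  -  779, - 302,-249, - 159,  -  839/12, - 18,-18/5, - 5/4, 101/8,59/2, 726/13,288, 441, 442.78, 673, 823.75, 963] 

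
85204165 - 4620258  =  80583907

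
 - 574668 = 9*( - 63852) 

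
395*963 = 380385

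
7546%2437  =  235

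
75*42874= 3215550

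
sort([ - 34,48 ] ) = [-34,48]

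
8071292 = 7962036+109256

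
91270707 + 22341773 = 113612480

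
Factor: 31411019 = 17^1*283^1*6529^1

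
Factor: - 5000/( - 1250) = 2^2 = 4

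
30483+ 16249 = 46732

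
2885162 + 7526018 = 10411180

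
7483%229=155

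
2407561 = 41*58721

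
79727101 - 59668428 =20058673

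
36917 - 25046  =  11871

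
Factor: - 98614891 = -9391^1*10501^1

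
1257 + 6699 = 7956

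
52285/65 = 804 + 5/13 = 804.38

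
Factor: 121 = 11^2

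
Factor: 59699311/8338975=5^(-2 ) *7^1*19^1*47^(-2 )*151^( - 1)*448867^1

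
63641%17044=12509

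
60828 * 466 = 28345848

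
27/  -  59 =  - 27/59 = - 0.46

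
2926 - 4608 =-1682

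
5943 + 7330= 13273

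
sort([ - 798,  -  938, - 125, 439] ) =[  -  938, - 798, - 125, 439 ] 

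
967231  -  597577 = 369654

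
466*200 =93200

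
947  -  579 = 368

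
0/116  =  0 = 0.00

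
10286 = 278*37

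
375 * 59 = 22125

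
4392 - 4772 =-380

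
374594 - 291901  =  82693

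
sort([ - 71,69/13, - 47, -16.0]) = [-71, - 47, - 16.0 , 69/13 ]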